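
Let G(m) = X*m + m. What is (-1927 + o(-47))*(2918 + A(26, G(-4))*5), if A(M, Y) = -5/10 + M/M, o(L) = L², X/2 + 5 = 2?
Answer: 823581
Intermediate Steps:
X = -6 (X = -10 + 2*2 = -10 + 4 = -6)
G(m) = -5*m (G(m) = -6*m + m = -5*m)
A(M, Y) = ½ (A(M, Y) = -5*⅒ + 1 = -½ + 1 = ½)
(-1927 + o(-47))*(2918 + A(26, G(-4))*5) = (-1927 + (-47)²)*(2918 + (½)*5) = (-1927 + 2209)*(2918 + 5/2) = 282*(5841/2) = 823581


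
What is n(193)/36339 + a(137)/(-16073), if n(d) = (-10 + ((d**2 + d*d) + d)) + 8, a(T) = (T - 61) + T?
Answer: 1192736090/584076747 ≈ 2.0421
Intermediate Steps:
a(T) = -61 + 2*T (a(T) = (-61 + T) + T = -61 + 2*T)
n(d) = -2 + d + 2*d**2 (n(d) = (-10 + ((d**2 + d**2) + d)) + 8 = (-10 + (2*d**2 + d)) + 8 = (-10 + (d + 2*d**2)) + 8 = (-10 + d + 2*d**2) + 8 = -2 + d + 2*d**2)
n(193)/36339 + a(137)/(-16073) = (-2 + 193 + 2*193**2)/36339 + (-61 + 2*137)/(-16073) = (-2 + 193 + 2*37249)*(1/36339) + (-61 + 274)*(-1/16073) = (-2 + 193 + 74498)*(1/36339) + 213*(-1/16073) = 74689*(1/36339) - 213/16073 = 74689/36339 - 213/16073 = 1192736090/584076747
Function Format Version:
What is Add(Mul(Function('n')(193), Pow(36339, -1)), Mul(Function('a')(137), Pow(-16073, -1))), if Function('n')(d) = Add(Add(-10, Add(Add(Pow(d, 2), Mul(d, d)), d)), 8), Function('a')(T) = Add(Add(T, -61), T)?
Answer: Rational(1192736090, 584076747) ≈ 2.0421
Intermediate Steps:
Function('a')(T) = Add(-61, Mul(2, T)) (Function('a')(T) = Add(Add(-61, T), T) = Add(-61, Mul(2, T)))
Function('n')(d) = Add(-2, d, Mul(2, Pow(d, 2))) (Function('n')(d) = Add(Add(-10, Add(Add(Pow(d, 2), Pow(d, 2)), d)), 8) = Add(Add(-10, Add(Mul(2, Pow(d, 2)), d)), 8) = Add(Add(-10, Add(d, Mul(2, Pow(d, 2)))), 8) = Add(Add(-10, d, Mul(2, Pow(d, 2))), 8) = Add(-2, d, Mul(2, Pow(d, 2))))
Add(Mul(Function('n')(193), Pow(36339, -1)), Mul(Function('a')(137), Pow(-16073, -1))) = Add(Mul(Add(-2, 193, Mul(2, Pow(193, 2))), Pow(36339, -1)), Mul(Add(-61, Mul(2, 137)), Pow(-16073, -1))) = Add(Mul(Add(-2, 193, Mul(2, 37249)), Rational(1, 36339)), Mul(Add(-61, 274), Rational(-1, 16073))) = Add(Mul(Add(-2, 193, 74498), Rational(1, 36339)), Mul(213, Rational(-1, 16073))) = Add(Mul(74689, Rational(1, 36339)), Rational(-213, 16073)) = Add(Rational(74689, 36339), Rational(-213, 16073)) = Rational(1192736090, 584076747)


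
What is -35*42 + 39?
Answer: -1431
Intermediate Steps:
-35*42 + 39 = -1470 + 39 = -1431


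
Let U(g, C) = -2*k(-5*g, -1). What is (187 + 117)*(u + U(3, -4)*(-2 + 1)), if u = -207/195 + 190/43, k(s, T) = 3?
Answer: 7950512/2795 ≈ 2844.5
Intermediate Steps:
u = 9383/2795 (u = -207*1/195 + 190*(1/43) = -69/65 + 190/43 = 9383/2795 ≈ 3.3571)
U(g, C) = -6 (U(g, C) = -2*3 = -6)
(187 + 117)*(u + U(3, -4)*(-2 + 1)) = (187 + 117)*(9383/2795 - 6*(-2 + 1)) = 304*(9383/2795 - 6*(-1)) = 304*(9383/2795 + 6) = 304*(26153/2795) = 7950512/2795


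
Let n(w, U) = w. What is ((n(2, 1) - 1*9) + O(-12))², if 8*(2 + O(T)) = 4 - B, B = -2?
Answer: 1089/16 ≈ 68.063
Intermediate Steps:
O(T) = -5/4 (O(T) = -2 + (4 - 1*(-2))/8 = -2 + (4 + 2)/8 = -2 + (⅛)*6 = -2 + ¾ = -5/4)
((n(2, 1) - 1*9) + O(-12))² = ((2 - 1*9) - 5/4)² = ((2 - 9) - 5/4)² = (-7 - 5/4)² = (-33/4)² = 1089/16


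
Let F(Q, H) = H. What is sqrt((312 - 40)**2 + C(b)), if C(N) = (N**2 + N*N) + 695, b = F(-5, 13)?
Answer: sqrt(75017) ≈ 273.89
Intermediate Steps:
b = 13
C(N) = 695 + 2*N**2 (C(N) = (N**2 + N**2) + 695 = 2*N**2 + 695 = 695 + 2*N**2)
sqrt((312 - 40)**2 + C(b)) = sqrt((312 - 40)**2 + (695 + 2*13**2)) = sqrt(272**2 + (695 + 2*169)) = sqrt(73984 + (695 + 338)) = sqrt(73984 + 1033) = sqrt(75017)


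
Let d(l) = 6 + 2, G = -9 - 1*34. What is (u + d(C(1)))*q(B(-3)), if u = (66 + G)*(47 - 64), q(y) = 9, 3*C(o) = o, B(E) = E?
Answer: -3447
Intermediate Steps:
G = -43 (G = -9 - 34 = -43)
C(o) = o/3
d(l) = 8
u = -391 (u = (66 - 43)*(47 - 64) = 23*(-17) = -391)
(u + d(C(1)))*q(B(-3)) = (-391 + 8)*9 = -383*9 = -3447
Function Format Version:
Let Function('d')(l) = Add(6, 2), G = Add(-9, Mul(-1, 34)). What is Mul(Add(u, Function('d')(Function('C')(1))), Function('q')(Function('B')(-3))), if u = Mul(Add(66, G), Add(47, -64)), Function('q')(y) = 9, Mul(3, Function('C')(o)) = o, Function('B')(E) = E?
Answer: -3447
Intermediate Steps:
G = -43 (G = Add(-9, -34) = -43)
Function('C')(o) = Mul(Rational(1, 3), o)
Function('d')(l) = 8
u = -391 (u = Mul(Add(66, -43), Add(47, -64)) = Mul(23, -17) = -391)
Mul(Add(u, Function('d')(Function('C')(1))), Function('q')(Function('B')(-3))) = Mul(Add(-391, 8), 9) = Mul(-383, 9) = -3447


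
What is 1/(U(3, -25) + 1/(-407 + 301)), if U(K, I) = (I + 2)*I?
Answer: 106/60949 ≈ 0.0017392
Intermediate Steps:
U(K, I) = I*(2 + I) (U(K, I) = (2 + I)*I = I*(2 + I))
1/(U(3, -25) + 1/(-407 + 301)) = 1/(-25*(2 - 25) + 1/(-407 + 301)) = 1/(-25*(-23) + 1/(-106)) = 1/(575 - 1/106) = 1/(60949/106) = 106/60949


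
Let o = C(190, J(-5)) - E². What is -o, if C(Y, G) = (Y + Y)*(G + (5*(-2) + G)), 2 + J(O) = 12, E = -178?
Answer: 27884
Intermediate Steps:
J(O) = 10 (J(O) = -2 + 12 = 10)
C(Y, G) = 2*Y*(-10 + 2*G) (C(Y, G) = (2*Y)*(G + (-10 + G)) = (2*Y)*(-10 + 2*G) = 2*Y*(-10 + 2*G))
o = -27884 (o = 4*190*(-5 + 10) - 1*(-178)² = 4*190*5 - 1*31684 = 3800 - 31684 = -27884)
-o = -1*(-27884) = 27884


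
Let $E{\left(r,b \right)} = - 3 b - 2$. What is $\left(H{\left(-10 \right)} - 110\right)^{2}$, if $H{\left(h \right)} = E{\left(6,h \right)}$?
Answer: $6724$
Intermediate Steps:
$E{\left(r,b \right)} = -2 - 3 b$
$H{\left(h \right)} = -2 - 3 h$
$\left(H{\left(-10 \right)} - 110\right)^{2} = \left(\left(-2 - -30\right) - 110\right)^{2} = \left(\left(-2 + 30\right) - 110\right)^{2} = \left(28 - 110\right)^{2} = \left(-82\right)^{2} = 6724$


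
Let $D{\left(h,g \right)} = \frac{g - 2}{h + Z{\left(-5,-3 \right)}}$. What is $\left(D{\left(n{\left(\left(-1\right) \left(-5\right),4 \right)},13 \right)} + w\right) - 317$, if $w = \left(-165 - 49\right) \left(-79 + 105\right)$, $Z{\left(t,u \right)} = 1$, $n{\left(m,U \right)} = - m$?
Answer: $- \frac{23535}{4} \approx -5883.8$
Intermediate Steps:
$D{\left(h,g \right)} = \frac{-2 + g}{1 + h}$ ($D{\left(h,g \right)} = \frac{g - 2}{h + 1} = \frac{-2 + g}{1 + h}$)
$w = -5564$ ($w = \left(-214\right) 26 = -5564$)
$\left(D{\left(n{\left(\left(-1\right) \left(-5\right),4 \right)},13 \right)} + w\right) - 317 = \left(\frac{-2 + 13}{1 - \left(-1\right) \left(-5\right)} - 5564\right) - 317 = \left(\frac{1}{1 - 5} \cdot 11 - 5564\right) - 317 = \left(\frac{1}{-4} \cdot 11 - 5564\right) - 317 = \left(\left(- \frac{1}{4}\right) 11 - 5564\right) - 317 = \left(- \frac{11}{4} - 5564\right) - 317 = - \frac{22267}{4} - 317 = - \frac{23535}{4}$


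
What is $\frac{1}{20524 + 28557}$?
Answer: $\frac{1}{49081} \approx 2.0374 \cdot 10^{-5}$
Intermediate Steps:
$\frac{1}{20524 + 28557} = \frac{1}{49081}$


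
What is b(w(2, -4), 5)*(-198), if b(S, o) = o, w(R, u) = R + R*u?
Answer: -990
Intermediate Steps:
b(w(2, -4), 5)*(-198) = 5*(-198) = -990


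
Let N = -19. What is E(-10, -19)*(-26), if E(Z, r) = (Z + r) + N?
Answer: 1248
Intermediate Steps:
E(Z, r) = -19 + Z + r (E(Z, r) = (Z + r) - 19 = -19 + Z + r)
E(-10, -19)*(-26) = (-19 - 10 - 19)*(-26) = -48*(-26) = 1248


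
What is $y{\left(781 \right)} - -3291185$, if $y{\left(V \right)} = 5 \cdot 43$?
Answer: $3291400$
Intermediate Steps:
$y{\left(V \right)} = 215$
$y{\left(781 \right)} - -3291185 = 215 - -3291185 = 215 + 3291185 = 3291400$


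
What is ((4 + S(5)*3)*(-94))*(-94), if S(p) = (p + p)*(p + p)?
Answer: 2686144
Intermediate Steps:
S(p) = 4*p² (S(p) = (2*p)*(2*p) = 4*p²)
((4 + S(5)*3)*(-94))*(-94) = ((4 + (4*5²)*3)*(-94))*(-94) = ((4 + (4*25)*3)*(-94))*(-94) = ((4 + 100*3)*(-94))*(-94) = ((4 + 300)*(-94))*(-94) = (304*(-94))*(-94) = -28576*(-94) = 2686144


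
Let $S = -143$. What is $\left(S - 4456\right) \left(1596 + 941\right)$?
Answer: $-11667663$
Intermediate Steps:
$\left(S - 4456\right) \left(1596 + 941\right) = \left(-143 - 4456\right) \left(1596 + 941\right) = \left(-4599\right) 2537 = -11667663$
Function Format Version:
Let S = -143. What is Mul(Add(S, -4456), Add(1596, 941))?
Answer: -11667663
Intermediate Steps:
Mul(Add(S, -4456), Add(1596, 941)) = Mul(Add(-143, -4456), Add(1596, 941)) = Mul(-4599, 2537) = -11667663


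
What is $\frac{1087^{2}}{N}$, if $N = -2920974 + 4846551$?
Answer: $\frac{1181569}{1925577} \approx 0.61362$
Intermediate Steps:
$N = 1925577$
$\frac{1087^{2}}{N} = \frac{1087^{2}}{1925577} = 1181569 \cdot \frac{1}{1925577} = \frac{1181569}{1925577}$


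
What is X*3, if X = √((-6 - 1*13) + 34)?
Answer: 3*√15 ≈ 11.619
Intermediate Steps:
X = √15 (X = √((-6 - 13) + 34) = √(-19 + 34) = √15 ≈ 3.8730)
X*3 = √15*3 = 3*√15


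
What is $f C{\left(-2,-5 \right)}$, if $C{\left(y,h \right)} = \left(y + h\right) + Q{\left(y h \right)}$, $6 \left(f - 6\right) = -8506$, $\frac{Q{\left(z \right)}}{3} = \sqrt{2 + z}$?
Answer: $\frac{29645}{3} - 8470 \sqrt{3} \approx -4788.8$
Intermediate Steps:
$Q{\left(z \right)} = 3 \sqrt{2 + z}$
$f = - \frac{4235}{3}$ ($f = 6 + \frac{1}{6} \left(-8506\right) = 6 - \frac{4253}{3} = - \frac{4235}{3} \approx -1411.7$)
$C{\left(y,h \right)} = h + y + 3 \sqrt{2 + h y}$ ($C{\left(y,h \right)} = \left(y + h\right) + 3 \sqrt{2 + y h} = \left(h + y\right) + 3 \sqrt{2 + h y} = h + y + 3 \sqrt{2 + h y}$)
$f C{\left(-2,-5 \right)} = - \frac{4235 \left(-5 - 2 + 3 \sqrt{2 - -10}\right)}{3} = - \frac{4235 \left(-5 - 2 + 3 \sqrt{2 + 10}\right)}{3} = - \frac{4235 \left(-5 - 2 + 3 \sqrt{12}\right)}{3} = - \frac{4235 \left(-5 - 2 + 3 \cdot 2 \sqrt{3}\right)}{3} = - \frac{4235 \left(-5 - 2 + 6 \sqrt{3}\right)}{3} = - \frac{4235 \left(-7 + 6 \sqrt{3}\right)}{3} = \frac{29645}{3} - 8470 \sqrt{3}$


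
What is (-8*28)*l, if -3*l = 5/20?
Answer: 56/3 ≈ 18.667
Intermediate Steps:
l = -1/12 (l = -5/(3*20) = -1/3*1/4 = -1/12 ≈ -0.083333)
(-8*28)*l = -8*28*(-1/12) = -224*(-1/12) = 56/3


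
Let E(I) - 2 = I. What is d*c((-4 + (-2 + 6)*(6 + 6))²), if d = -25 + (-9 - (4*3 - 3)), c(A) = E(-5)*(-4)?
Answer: -516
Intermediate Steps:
E(I) = 2 + I
c(A) = 12 (c(A) = (2 - 5)*(-4) = -3*(-4) = 12)
d = -43 (d = -25 + (-9 - (12 - 3)) = -25 + (-9 - 1*9) = -25 + (-9 - 9) = -25 - 18 = -43)
d*c((-4 + (-2 + 6)*(6 + 6))²) = -43*12 = -516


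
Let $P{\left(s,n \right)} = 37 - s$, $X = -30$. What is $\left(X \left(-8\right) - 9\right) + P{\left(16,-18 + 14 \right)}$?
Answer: $252$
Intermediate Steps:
$\left(X \left(-8\right) - 9\right) + P{\left(16,-18 + 14 \right)} = \left(\left(-30\right) \left(-8\right) - 9\right) + \left(37 - 16\right) = \left(240 - 9\right) + \left(37 - 16\right) = 231 + 21 = 252$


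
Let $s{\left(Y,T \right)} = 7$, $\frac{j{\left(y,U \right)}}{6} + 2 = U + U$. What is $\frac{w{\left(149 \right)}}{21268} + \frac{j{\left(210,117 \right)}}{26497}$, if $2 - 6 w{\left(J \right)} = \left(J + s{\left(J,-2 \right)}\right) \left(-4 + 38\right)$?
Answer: $\frac{18571621}{1690614588} \approx 0.010985$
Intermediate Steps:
$j{\left(y,U \right)} = -12 + 12 U$ ($j{\left(y,U \right)} = -12 + 6 \left(U + U\right) = -12 + 6 \cdot 2 U = -12 + 12 U$)
$w{\left(J \right)} = - \frac{118}{3} - \frac{17 J}{3}$ ($w{\left(J \right)} = \frac{1}{3} - \frac{\left(J + 7\right) \left(-4 + 38\right)}{6} = \frac{1}{3} - \frac{\left(7 + J\right) 34}{6} = \frac{1}{3} - \frac{238 + 34 J}{6} = \frac{1}{3} - \left(\frac{119}{3} + \frac{17 J}{3}\right) = - \frac{118}{3} - \frac{17 J}{3}$)
$\frac{w{\left(149 \right)}}{21268} + \frac{j{\left(210,117 \right)}}{26497} = \frac{- \frac{118}{3} - \frac{2533}{3}}{21268} + \frac{-12 + 12 \cdot 117}{26497} = \left(- \frac{118}{3} - \frac{2533}{3}\right) \frac{1}{21268} + \left(-12 + 1404\right) \frac{1}{26497} = \left(- \frac{2651}{3}\right) \frac{1}{21268} + 1392 \cdot \frac{1}{26497} = - \frac{2651}{63804} + \frac{1392}{26497} = \frac{18571621}{1690614588}$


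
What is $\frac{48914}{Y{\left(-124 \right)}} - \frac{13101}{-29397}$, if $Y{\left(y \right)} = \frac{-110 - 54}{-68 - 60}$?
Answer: $\frac{374098639}{9799} \approx 38177.0$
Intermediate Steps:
$Y{\left(y \right)} = \frac{41}{32}$ ($Y{\left(y \right)} = - \frac{164}{-128} = \left(-164\right) \left(- \frac{1}{128}\right) = \frac{41}{32}$)
$\frac{48914}{Y{\left(-124 \right)}} - \frac{13101}{-29397} = \frac{48914}{\frac{41}{32}} - \frac{13101}{-29397} = 48914 \cdot \frac{32}{41} - - \frac{4367}{9799} = \frac{1565248}{41} + \frac{4367}{9799} = \frac{374098639}{9799}$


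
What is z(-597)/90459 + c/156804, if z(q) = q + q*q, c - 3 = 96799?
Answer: 3586075387/788018502 ≈ 4.5508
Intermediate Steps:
c = 96802 (c = 3 + 96799 = 96802)
z(q) = q + q²
z(-597)/90459 + c/156804 = -597*(1 - 597)/90459 + 96802/156804 = -597*(-596)*(1/90459) + 96802*(1/156804) = 355812*(1/90459) + 48401/78402 = 118604/30153 + 48401/78402 = 3586075387/788018502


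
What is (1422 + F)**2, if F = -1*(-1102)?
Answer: 6370576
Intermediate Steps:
F = 1102
(1422 + F)**2 = (1422 + 1102)**2 = 2524**2 = 6370576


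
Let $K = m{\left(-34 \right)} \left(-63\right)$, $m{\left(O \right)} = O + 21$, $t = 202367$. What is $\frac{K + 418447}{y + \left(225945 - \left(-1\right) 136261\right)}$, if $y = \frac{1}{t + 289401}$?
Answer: $\frac{206181602288}{178121320209} \approx 1.1575$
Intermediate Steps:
$m{\left(O \right)} = 21 + O$
$K = 819$ ($K = \left(21 - 34\right) \left(-63\right) = \left(-13\right) \left(-63\right) = 819$)
$y = \frac{1}{491768}$ ($y = \frac{1}{202367 + 289401} = \frac{1}{491768} \approx 2.0335 \cdot 10^{-6}$)
$\frac{K + 418447}{y + \left(225945 - \left(-1\right) 136261\right)} = \frac{819 + 418447}{\frac{1}{491768} + \left(225945 - \left(-1\right) 136261\right)} = \frac{419266}{\frac{1}{491768} + \left(225945 - -136261\right)} = \frac{419266}{\frac{1}{491768} + \left(225945 + 136261\right)} = \frac{419266}{\frac{1}{491768} + 362206} = \frac{419266}{\frac{178121320209}{491768}} = 419266 \cdot \frac{491768}{178121320209} = \frac{206181602288}{178121320209}$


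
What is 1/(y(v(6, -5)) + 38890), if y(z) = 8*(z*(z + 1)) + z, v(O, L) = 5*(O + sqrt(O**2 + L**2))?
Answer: 64/3349305 - 163*sqrt(61)/204307605 ≈ 1.2877e-5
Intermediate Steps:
v(O, L) = 5*O + 5*sqrt(L**2 + O**2) (v(O, L) = 5*(O + sqrt(L**2 + O**2)) = 5*O + 5*sqrt(L**2 + O**2))
y(z) = z + 8*z*(1 + z) (y(z) = 8*(z*(1 + z)) + z = 8*z*(1 + z) + z = z + 8*z*(1 + z))
1/(y(v(6, -5)) + 38890) = 1/((5*6 + 5*sqrt((-5)**2 + 6**2))*(9 + 8*(5*6 + 5*sqrt((-5)**2 + 6**2))) + 38890) = 1/((30 + 5*sqrt(25 + 36))*(9 + 8*(30 + 5*sqrt(25 + 36))) + 38890) = 1/((30 + 5*sqrt(61))*(9 + 8*(30 + 5*sqrt(61))) + 38890) = 1/((30 + 5*sqrt(61))*(9 + (240 + 40*sqrt(61))) + 38890) = 1/((30 + 5*sqrt(61))*(249 + 40*sqrt(61)) + 38890) = 1/(38890 + (30 + 5*sqrt(61))*(249 + 40*sqrt(61)))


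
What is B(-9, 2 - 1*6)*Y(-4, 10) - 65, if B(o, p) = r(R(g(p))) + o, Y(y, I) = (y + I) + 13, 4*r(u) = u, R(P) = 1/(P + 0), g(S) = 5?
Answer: -4701/20 ≈ -235.05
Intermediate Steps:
R(P) = 1/P
r(u) = u/4
Y(y, I) = 13 + I + y (Y(y, I) = (I + y) + 13 = 13 + I + y)
B(o, p) = 1/20 + o (B(o, p) = (¼)/5 + o = (¼)*(⅕) + o = 1/20 + o)
B(-9, 2 - 1*6)*Y(-4, 10) - 65 = (1/20 - 9)*(13 + 10 - 4) - 65 = -179/20*19 - 65 = -3401/20 - 65 = -4701/20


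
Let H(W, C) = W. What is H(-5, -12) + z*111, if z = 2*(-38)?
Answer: -8441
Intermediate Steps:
z = -76
H(-5, -12) + z*111 = -5 - 76*111 = -5 - 8436 = -8441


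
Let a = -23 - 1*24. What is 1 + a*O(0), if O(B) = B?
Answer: 1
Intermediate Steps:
a = -47 (a = -23 - 24 = -47)
1 + a*O(0) = 1 - 47*0 = 1 + 0 = 1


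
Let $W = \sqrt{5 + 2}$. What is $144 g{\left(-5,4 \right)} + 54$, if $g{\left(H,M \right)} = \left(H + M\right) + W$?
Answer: $-90 + 144 \sqrt{7} \approx 290.99$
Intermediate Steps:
$W = \sqrt{7} \approx 2.6458$
$g{\left(H,M \right)} = H + M + \sqrt{7}$ ($g{\left(H,M \right)} = \left(H + M\right) + \sqrt{7} = H + M + \sqrt{7}$)
$144 g{\left(-5,4 \right)} + 54 = 144 \left(-5 + 4 + \sqrt{7}\right) + 54 = 144 \left(-1 + \sqrt{7}\right) + 54 = \left(-144 + 144 \sqrt{7}\right) + 54 = -90 + 144 \sqrt{7}$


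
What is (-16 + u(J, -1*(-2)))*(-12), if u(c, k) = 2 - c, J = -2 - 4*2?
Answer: 48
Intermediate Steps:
J = -10 (J = -2 - 8 = -10)
(-16 + u(J, -1*(-2)))*(-12) = (-16 + (2 - 1*(-10)))*(-12) = (-16 + (2 + 10))*(-12) = (-16 + 12)*(-12) = -4*(-12) = 48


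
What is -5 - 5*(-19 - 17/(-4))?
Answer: 275/4 ≈ 68.750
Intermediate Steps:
-5 - 5*(-19 - 17/(-4)) = -5 - 5*(-19 - 17*(-¼)) = -5 - 5*(-19 + 17/4) = -5 - 5*(-59/4) = -5 + 295/4 = 275/4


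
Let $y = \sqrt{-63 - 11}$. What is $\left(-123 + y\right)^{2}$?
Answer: $\left(123 - i \sqrt{74}\right)^{2} \approx 15055.0 - 2116.2 i$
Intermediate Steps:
$y = i \sqrt{74}$ ($y = \sqrt{-74} = i \sqrt{74} \approx 8.6023 i$)
$\left(-123 + y\right)^{2} = \left(-123 + i \sqrt{74}\right)^{2}$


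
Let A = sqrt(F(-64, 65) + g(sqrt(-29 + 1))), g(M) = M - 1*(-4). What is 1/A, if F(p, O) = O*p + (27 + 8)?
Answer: 1/sqrt(-4121 + 2*I*sqrt(7)) ≈ 1.0e-5 - 0.015578*I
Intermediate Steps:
g(M) = 4 + M (g(M) = M + 4 = 4 + M)
F(p, O) = 35 + O*p (F(p, O) = O*p + 35 = 35 + O*p)
A = sqrt(-4121 + 2*I*sqrt(7)) (A = sqrt((35 + 65*(-64)) + (4 + sqrt(-29 + 1))) = sqrt((35 - 4160) + (4 + sqrt(-28))) = sqrt(-4125 + (4 + 2*I*sqrt(7))) = sqrt(-4121 + 2*I*sqrt(7)) ≈ 0.0412 + 64.195*I)
1/A = 1/(sqrt(-4121 + 2*I*sqrt(7))) = 1/sqrt(-4121 + 2*I*sqrt(7))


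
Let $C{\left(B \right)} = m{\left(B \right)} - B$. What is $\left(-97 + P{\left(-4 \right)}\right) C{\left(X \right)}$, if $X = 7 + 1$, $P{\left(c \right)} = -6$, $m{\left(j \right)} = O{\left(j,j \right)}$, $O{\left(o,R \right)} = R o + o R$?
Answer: $-12360$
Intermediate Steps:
$O{\left(o,R \right)} = 2 R o$ ($O{\left(o,R \right)} = R o + R o = 2 R o$)
$m{\left(j \right)} = 2 j^{2}$ ($m{\left(j \right)} = 2 j j = 2 j^{2}$)
$X = 8$
$C{\left(B \right)} = - B + 2 B^{2}$ ($C{\left(B \right)} = 2 B^{2} - B = - B + 2 B^{2}$)
$\left(-97 + P{\left(-4 \right)}\right) C{\left(X \right)} = \left(-97 - 6\right) 8 \left(-1 + 2 \cdot 8\right) = - 103 \cdot 8 \left(-1 + 16\right) = - 103 \cdot 8 \cdot 15 = \left(-103\right) 120 = -12360$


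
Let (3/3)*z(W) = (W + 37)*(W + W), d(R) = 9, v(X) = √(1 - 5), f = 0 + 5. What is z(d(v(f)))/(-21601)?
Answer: -828/21601 ≈ -0.038332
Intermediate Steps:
f = 5
v(X) = 2*I (v(X) = √(-4) = 2*I)
z(W) = 2*W*(37 + W) (z(W) = (W + 37)*(W + W) = (37 + W)*(2*W) = 2*W*(37 + W))
z(d(v(f)))/(-21601) = (2*9*(37 + 9))/(-21601) = (2*9*46)*(-1/21601) = 828*(-1/21601) = -828/21601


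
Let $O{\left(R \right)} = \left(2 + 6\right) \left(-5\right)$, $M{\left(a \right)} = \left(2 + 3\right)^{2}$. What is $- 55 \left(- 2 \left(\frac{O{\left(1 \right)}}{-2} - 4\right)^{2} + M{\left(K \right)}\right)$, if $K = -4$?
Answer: $26785$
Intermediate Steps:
$M{\left(a \right)} = 25$ ($M{\left(a \right)} = 5^{2} = 25$)
$O{\left(R \right)} = -40$ ($O{\left(R \right)} = 8 \left(-5\right) = -40$)
$- 55 \left(- 2 \left(\frac{O{\left(1 \right)}}{-2} - 4\right)^{2} + M{\left(K \right)}\right) = - 55 \left(- 2 \left(- \frac{40}{-2} - 4\right)^{2} + 25\right) = - 55 \left(- 2 \left(\left(-40\right) \left(- \frac{1}{2}\right) - 4\right)^{2} + 25\right) = - 55 \left(- 2 \left(20 - 4\right)^{2} + 25\right) = - 55 \left(- 2 \cdot 16^{2} + 25\right) = - 55 \left(\left(-2\right) 256 + 25\right) = - 55 \left(-512 + 25\right) = \left(-55\right) \left(-487\right) = 26785$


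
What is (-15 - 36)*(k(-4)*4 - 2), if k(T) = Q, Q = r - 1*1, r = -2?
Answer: 714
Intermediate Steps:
Q = -3 (Q = -2 - 1*1 = -2 - 1 = -3)
k(T) = -3
(-15 - 36)*(k(-4)*4 - 2) = (-15 - 36)*(-3*4 - 2) = -51*(-12 - 2) = -51*(-14) = 714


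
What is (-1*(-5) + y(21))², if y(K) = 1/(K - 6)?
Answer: 5776/225 ≈ 25.671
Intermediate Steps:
y(K) = 1/(-6 + K)
(-1*(-5) + y(21))² = (-1*(-5) + 1/(-6 + 21))² = (5 + 1/15)² = (76/15)² = 5776/225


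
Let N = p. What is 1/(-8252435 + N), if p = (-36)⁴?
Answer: -1/6572819 ≈ -1.5214e-7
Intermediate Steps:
p = 1679616
N = 1679616
1/(-8252435 + N) = 1/(-8252435 + 1679616) = 1/(-6572819) = -1/6572819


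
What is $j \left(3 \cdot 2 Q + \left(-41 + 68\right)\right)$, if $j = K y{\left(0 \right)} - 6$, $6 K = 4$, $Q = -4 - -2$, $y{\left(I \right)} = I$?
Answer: $-90$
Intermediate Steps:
$Q = -2$ ($Q = -4 + 2 = -2$)
$K = \frac{2}{3}$ ($K = \frac{1}{6} \cdot 4 = \frac{2}{3} \approx 0.66667$)
$j = -6$ ($j = \frac{2}{3} \cdot 0 - 6 = 0 - 6 = -6$)
$j \left(3 \cdot 2 Q + \left(-41 + 68\right)\right) = - 6 \left(3 \cdot 2 \left(-2\right) + \left(-41 + 68\right)\right) = - 6 \left(6 \left(-2\right) + 27\right) = - 6 \left(-12 + 27\right) = \left(-6\right) 15 = -90$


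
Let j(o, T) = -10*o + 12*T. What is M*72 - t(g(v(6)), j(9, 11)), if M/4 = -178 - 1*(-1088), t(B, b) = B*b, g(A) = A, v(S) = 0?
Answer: 262080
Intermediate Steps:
M = 3640 (M = 4*(-178 - 1*(-1088)) = 4*(-178 + 1088) = 4*910 = 3640)
M*72 - t(g(v(6)), j(9, 11)) = 3640*72 - 0*(-10*9 + 12*11) = 262080 - 0*(-90 + 132) = 262080 - 0*42 = 262080 - 1*0 = 262080 + 0 = 262080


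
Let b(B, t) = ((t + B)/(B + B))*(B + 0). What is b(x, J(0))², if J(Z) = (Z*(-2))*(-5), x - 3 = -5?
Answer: 1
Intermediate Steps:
x = -2 (x = 3 - 5 = -2)
J(Z) = 10*Z (J(Z) = -2*Z*(-5) = 10*Z)
b(B, t) = B/2 + t/2 (b(B, t) = ((B + t)/((2*B)))*B = ((B + t)*(1/(2*B)))*B = ((B + t)/(2*B))*B = B/2 + t/2)
b(x, J(0))² = ((½)*(-2) + (10*0)/2)² = (-1 + (½)*0)² = (-1 + 0)² = (-1)² = 1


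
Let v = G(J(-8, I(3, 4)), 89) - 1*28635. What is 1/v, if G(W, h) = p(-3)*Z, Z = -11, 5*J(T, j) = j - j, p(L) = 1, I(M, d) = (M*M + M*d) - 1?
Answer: -1/28646 ≈ -3.4909e-5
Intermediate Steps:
I(M, d) = -1 + M² + M*d (I(M, d) = (M² + M*d) - 1 = -1 + M² + M*d)
J(T, j) = 0 (J(T, j) = (j - j)/5 = (⅕)*0 = 0)
G(W, h) = -11 (G(W, h) = 1*(-11) = -11)
v = -28646 (v = -11 - 1*28635 = -11 - 28635 = -28646)
1/v = 1/(-28646) = -1/28646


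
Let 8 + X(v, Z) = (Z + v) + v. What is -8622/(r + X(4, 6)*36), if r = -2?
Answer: -4311/107 ≈ -40.290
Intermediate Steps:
X(v, Z) = -8 + Z + 2*v (X(v, Z) = -8 + ((Z + v) + v) = -8 + (Z + 2*v) = -8 + Z + 2*v)
-8622/(r + X(4, 6)*36) = -8622/(-2 + (-8 + 6 + 2*4)*36) = -8622/(-2 + (-8 + 6 + 8)*36) = -8622/(-2 + 6*36) = -8622/(-2 + 216) = -8622/214 = -8622*1/214 = -4311/107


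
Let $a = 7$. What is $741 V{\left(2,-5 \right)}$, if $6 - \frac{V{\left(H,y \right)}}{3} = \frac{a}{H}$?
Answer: $\frac{11115}{2} \approx 5557.5$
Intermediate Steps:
$V{\left(H,y \right)} = 18 - \frac{21}{H}$ ($V{\left(H,y \right)} = 18 - 3 \frac{7}{H} = 18 - \frac{21}{H}$)
$741 V{\left(2,-5 \right)} = 741 \left(18 - \frac{21}{2}\right) = 741 \cdot \frac{15}{2} = \frac{11115}{2}$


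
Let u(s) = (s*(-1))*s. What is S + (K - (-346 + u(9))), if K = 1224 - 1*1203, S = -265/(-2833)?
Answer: 1269449/2833 ≈ 448.09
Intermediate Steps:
u(s) = -s² (u(s) = (-s)*s = -s²)
S = 265/2833 (S = -265*(-1/2833) = 265/2833 ≈ 0.093540)
K = 21 (K = 1224 - 1203 = 21)
S + (K - (-346 + u(9))) = 265/2833 + (21 - (-346 - 1*9²)) = 265/2833 + (21 - (-346 - 1*81)) = 265/2833 + (21 - (-346 - 81)) = 265/2833 + (21 - 1*(-427)) = 265/2833 + (21 + 427) = 265/2833 + 448 = 1269449/2833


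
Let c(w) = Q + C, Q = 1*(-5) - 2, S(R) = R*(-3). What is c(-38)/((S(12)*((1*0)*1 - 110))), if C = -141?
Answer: -37/990 ≈ -0.037374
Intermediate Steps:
S(R) = -3*R
Q = -7 (Q = -5 - 2 = -7)
c(w) = -148 (c(w) = -7 - 141 = -148)
c(-38)/((S(12)*((1*0)*1 - 110))) = -148*(-1/(36*((1*0)*1 - 110))) = -148*(-1/(36*(0*1 - 110))) = -148*(-1/(36*(0 - 110))) = -148/((-36*(-110))) = -148/3960 = -148*1/3960 = -37/990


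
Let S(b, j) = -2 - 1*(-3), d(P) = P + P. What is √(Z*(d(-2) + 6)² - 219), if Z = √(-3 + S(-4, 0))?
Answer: √(-219 + 4*I*√2) ≈ 0.1911 + 14.8*I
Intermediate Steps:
d(P) = 2*P
S(b, j) = 1 (S(b, j) = -2 + 3 = 1)
Z = I*√2 (Z = √(-3 + 1) = √(-2) = I*√2 ≈ 1.4142*I)
√(Z*(d(-2) + 6)² - 219) = √((I*√2)*(2*(-2) + 6)² - 219) = √((I*√2)*(-4 + 6)² - 219) = √((I*√2)*2² - 219) = √((I*√2)*4 - 219) = √(4*I*√2 - 219) = √(-219 + 4*I*√2)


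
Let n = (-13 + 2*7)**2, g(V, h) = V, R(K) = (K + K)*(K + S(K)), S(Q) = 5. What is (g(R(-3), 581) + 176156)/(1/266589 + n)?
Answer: 23479026408/133295 ≈ 1.7614e+5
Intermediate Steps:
R(K) = 2*K*(5 + K) (R(K) = (K + K)*(K + 5) = (2*K)*(5 + K) = 2*K*(5 + K))
n = 1 (n = (-13 + 14)**2 = 1**2 = 1)
(g(R(-3), 581) + 176156)/(1/266589 + n) = (2*(-3)*(5 - 3) + 176156)/(1/266589 + 1) = (2*(-3)*2 + 176156)/(1/266589 + 1) = (-12 + 176156)/(266590/266589) = 176144*(266589/266590) = 23479026408/133295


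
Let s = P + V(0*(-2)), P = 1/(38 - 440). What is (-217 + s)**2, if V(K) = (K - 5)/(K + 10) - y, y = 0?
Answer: 1911263524/40401 ≈ 47307.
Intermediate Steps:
P = -1/402 (P = 1/(-402) = -1/402 ≈ -0.0024876)
V(K) = (-5 + K)/(10 + K) (V(K) = (K - 5)/(K + 10) - 1*0 = (-5 + K)/(10 + K) + 0 = (-5 + K)/(10 + K))
s = -101/201 (s = -1/402 + (-5 + 0*(-2))/(10 + 0*(-2)) = -1/402 + (-5 + 0)/(10 + 0) = -1/402 - 5/10 = -1/402 + (1/10)*(-5) = -1/402 - 1/2 = -101/201 ≈ -0.50249)
(-217 + s)**2 = (-217 - 101/201)**2 = (-43718/201)**2 = 1911263524/40401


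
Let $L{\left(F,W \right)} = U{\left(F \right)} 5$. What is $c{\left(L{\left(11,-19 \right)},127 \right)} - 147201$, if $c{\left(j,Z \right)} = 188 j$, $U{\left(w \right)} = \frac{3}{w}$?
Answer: $- \frac{1616391}{11} \approx -1.4694 \cdot 10^{5}$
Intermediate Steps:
$L{\left(F,W \right)} = \frac{15}{F}$ ($L{\left(F,W \right)} = \frac{3}{F} 5 = \frac{15}{F}$)
$c{\left(L{\left(11,-19 \right)},127 \right)} - 147201 = 188 \cdot \frac{15}{11} - 147201 = \frac{2820}{11} - 147201 = - \frac{1616391}{11}$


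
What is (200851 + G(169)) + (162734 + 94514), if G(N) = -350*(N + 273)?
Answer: 303399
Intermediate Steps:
G(N) = -95550 - 350*N (G(N) = -350*(273 + N) = -95550 - 350*N)
(200851 + G(169)) + (162734 + 94514) = (200851 + (-95550 - 350*169)) + (162734 + 94514) = (200851 + (-95550 - 59150)) + 257248 = (200851 - 154700) + 257248 = 46151 + 257248 = 303399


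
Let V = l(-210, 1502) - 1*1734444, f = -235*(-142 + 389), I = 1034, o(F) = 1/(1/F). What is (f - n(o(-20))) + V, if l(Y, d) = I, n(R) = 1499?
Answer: -1792954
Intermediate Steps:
o(F) = F
l(Y, d) = 1034
f = -58045 (f = -235*247 = -58045)
V = -1733410 (V = 1034 - 1*1734444 = 1034 - 1734444 = -1733410)
(f - n(o(-20))) + V = (-58045 - 1*1499) - 1733410 = (-58045 - 1499) - 1733410 = -59544 - 1733410 = -1792954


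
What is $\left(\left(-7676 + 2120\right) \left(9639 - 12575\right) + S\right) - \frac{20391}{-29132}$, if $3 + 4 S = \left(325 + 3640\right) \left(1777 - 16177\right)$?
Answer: $\frac{29691566727}{14566} \approx 2.0384 \cdot 10^{6}$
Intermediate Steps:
$S = - \frac{57096003}{4}$ ($S = - \frac{3}{4} + \frac{\left(325 + 3640\right) \left(1777 - 16177\right)}{4} = - \frac{3}{4} + \frac{3965 \left(-14400\right)}{4} = - \frac{3}{4} + \frac{1}{4} \left(-57096000\right) = - \frac{3}{4} - 14274000 = - \frac{57096003}{4} \approx -1.4274 \cdot 10^{7}$)
$\left(\left(-7676 + 2120\right) \left(9639 - 12575\right) + S\right) - \frac{20391}{-29132} = \left(\left(-7676 + 2120\right) \left(9639 - 12575\right) - \frac{57096003}{4}\right) - \frac{20391}{-29132} = \left(\left(-5556\right) \left(-2936\right) - \frac{57096003}{4}\right) - - \frac{20391}{29132} = \left(16312416 - \frac{57096003}{4}\right) + \frac{20391}{29132} = \frac{8153661}{4} + \frac{20391}{29132} = \frac{29691566727}{14566}$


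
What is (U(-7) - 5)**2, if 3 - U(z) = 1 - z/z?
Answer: 4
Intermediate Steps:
U(z) = 3 (U(z) = 3 - (1 - z/z) = 3 - (1 - 1*1) = 3 - (1 - 1) = 3 - 1*0 = 3 + 0 = 3)
(U(-7) - 5)**2 = (3 - 5)**2 = (-2)**2 = 4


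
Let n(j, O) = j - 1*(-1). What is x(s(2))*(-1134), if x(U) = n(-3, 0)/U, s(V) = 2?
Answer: 1134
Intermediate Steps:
n(j, O) = 1 + j (n(j, O) = j + 1 = 1 + j)
x(U) = -2/U (x(U) = (1 - 3)/U = -2/U)
x(s(2))*(-1134) = -2/2*(-1134) = -2*½*(-1134) = -1*(-1134) = 1134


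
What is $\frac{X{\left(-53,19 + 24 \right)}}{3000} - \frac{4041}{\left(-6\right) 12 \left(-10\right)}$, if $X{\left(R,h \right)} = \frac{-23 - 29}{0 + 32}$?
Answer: $- \frac{134713}{24000} \approx -5.613$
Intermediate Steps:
$X{\left(R,h \right)} = - \frac{13}{8}$ ($X{\left(R,h \right)} = - \frac{52}{32} = \left(-52\right) \frac{1}{32} = - \frac{13}{8}$)
$\frac{X{\left(-53,19 + 24 \right)}}{3000} - \frac{4041}{\left(-6\right) 12 \left(-10\right)} = - \frac{13}{8 \cdot 3000} - \frac{4041}{\left(-6\right) 12 \left(-10\right)} = \left(- \frac{13}{8}\right) \frac{1}{3000} - \frac{4041}{\left(-72\right) \left(-10\right)} = - \frac{13}{24000} - \frac{4041}{720} = - \frac{13}{24000} - \frac{449}{80} = - \frac{134713}{24000}$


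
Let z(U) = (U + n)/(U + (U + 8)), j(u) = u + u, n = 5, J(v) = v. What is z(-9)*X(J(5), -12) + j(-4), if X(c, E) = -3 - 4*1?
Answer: -54/5 ≈ -10.800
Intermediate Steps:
j(u) = 2*u
X(c, E) = -7 (X(c, E) = -3 - 4 = -7)
z(U) = (5 + U)/(8 + 2*U) (z(U) = (U + 5)/(U + (U + 8)) = (5 + U)/(U + (8 + U)) = (5 + U)/(8 + 2*U))
z(-9)*X(J(5), -12) + j(-4) = ((5 - 9)/(2*(4 - 9)))*(-7) + 2*(-4) = ((½)*(-4)/(-5))*(-7) - 8 = ((½)*(-⅕)*(-4))*(-7) - 8 = (⅖)*(-7) - 8 = -14/5 - 8 = -54/5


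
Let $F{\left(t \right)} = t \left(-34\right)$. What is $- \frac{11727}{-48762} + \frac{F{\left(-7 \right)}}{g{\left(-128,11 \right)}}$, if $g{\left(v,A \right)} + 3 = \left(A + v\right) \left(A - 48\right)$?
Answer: $\frac{164911}{558054} \approx 0.29551$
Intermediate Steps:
$F{\left(t \right)} = - 34 t$
$g{\left(v,A \right)} = -3 + \left(-48 + A\right) \left(A + v\right)$ ($g{\left(v,A \right)} = -3 + \left(A + v\right) \left(A - 48\right) = -3 + \left(A + v\right) \left(-48 + A\right) = -3 + \left(-48 + A\right) \left(A + v\right)$)
$- \frac{11727}{-48762} + \frac{F{\left(-7 \right)}}{g{\left(-128,11 \right)}} = - \frac{11727}{-48762} + \frac{\left(-34\right) \left(-7\right)}{-3 + 11^{2} - 528 - -6144 + 11 \left(-128\right)} = \left(-11727\right) \left(- \frac{1}{48762}\right) + \frac{238}{-3 + 121 - 528 + 6144 - 1408} = \frac{1303}{5418} + \frac{238}{4326} = \frac{1303}{5418} + 238 \cdot \frac{1}{4326} = \frac{1303}{5418} + \frac{17}{309} = \frac{164911}{558054}$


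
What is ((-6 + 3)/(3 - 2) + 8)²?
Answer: 25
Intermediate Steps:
((-6 + 3)/(3 - 2) + 8)² = (-3/1 + 8)² = (-3*1 + 8)² = (-3 + 8)² = 5² = 25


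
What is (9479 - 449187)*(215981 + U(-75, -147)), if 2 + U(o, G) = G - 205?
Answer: -94812916916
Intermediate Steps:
U(o, G) = -207 + G (U(o, G) = -2 + (G - 205) = -2 + (-205 + G) = -207 + G)
(9479 - 449187)*(215981 + U(-75, -147)) = (9479 - 449187)*(215981 + (-207 - 147)) = -439708*(215981 - 354) = -439708*215627 = -94812916916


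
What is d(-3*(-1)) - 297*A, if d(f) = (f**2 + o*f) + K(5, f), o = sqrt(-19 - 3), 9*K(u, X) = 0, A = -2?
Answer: 603 + 3*I*sqrt(22) ≈ 603.0 + 14.071*I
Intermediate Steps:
K(u, X) = 0 (K(u, X) = (1/9)*0 = 0)
o = I*sqrt(22) (o = sqrt(-22) = I*sqrt(22) ≈ 4.6904*I)
d(f) = f**2 + I*f*sqrt(22) (d(f) = (f**2 + (I*sqrt(22))*f) + 0 = (f**2 + I*f*sqrt(22)) + 0 = f**2 + I*f*sqrt(22))
d(-3*(-1)) - 297*A = (-3*(-1))*(-3*(-1) + I*sqrt(22)) - 297*(-2) = 3*(3 + I*sqrt(22)) + 594 = (9 + 3*I*sqrt(22)) + 594 = 603 + 3*I*sqrt(22)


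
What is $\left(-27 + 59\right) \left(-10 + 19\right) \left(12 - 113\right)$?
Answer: $-29088$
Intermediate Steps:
$\left(-27 + 59\right) \left(-10 + 19\right) \left(12 - 113\right) = 32 \cdot 9 \left(-101\right) = 288 \left(-101\right) = -29088$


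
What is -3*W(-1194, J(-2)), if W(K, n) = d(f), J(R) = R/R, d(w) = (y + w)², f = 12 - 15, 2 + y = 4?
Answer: -3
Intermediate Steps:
y = 2 (y = -2 + 4 = 2)
f = -3
d(w) = (2 + w)²
J(R) = 1
W(K, n) = 1 (W(K, n) = (2 - 3)² = (-1)² = 1)
-3*W(-1194, J(-2)) = -3*1 = -3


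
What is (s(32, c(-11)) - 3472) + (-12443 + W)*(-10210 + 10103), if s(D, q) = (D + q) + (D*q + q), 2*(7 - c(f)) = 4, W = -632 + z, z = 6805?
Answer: 667620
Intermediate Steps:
W = 6173 (W = -632 + 6805 = 6173)
c(f) = 5 (c(f) = 7 - ½*4 = 7 - 2 = 5)
s(D, q) = D + 2*q + D*q (s(D, q) = (D + q) + (q + D*q) = D + 2*q + D*q)
(s(32, c(-11)) - 3472) + (-12443 + W)*(-10210 + 10103) = ((32 + 2*5 + 32*5) - 3472) + (-12443 + 6173)*(-10210 + 10103) = ((32 + 10 + 160) - 3472) - 6270*(-107) = (202 - 3472) + 670890 = -3270 + 670890 = 667620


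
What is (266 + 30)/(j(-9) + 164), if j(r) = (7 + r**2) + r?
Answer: 296/243 ≈ 1.2181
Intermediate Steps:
j(r) = 7 + r + r**2
(266 + 30)/(j(-9) + 164) = (266 + 30)/((7 - 9 + (-9)**2) + 164) = 296/((7 - 9 + 81) + 164) = 296/(79 + 164) = 296/243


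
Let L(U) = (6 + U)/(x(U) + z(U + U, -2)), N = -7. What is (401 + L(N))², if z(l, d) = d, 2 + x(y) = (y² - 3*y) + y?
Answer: 559700964/3481 ≈ 1.6079e+5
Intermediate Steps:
x(y) = -2 + y² - 2*y (x(y) = -2 + ((y² - 3*y) + y) = -2 + (y² - 2*y) = -2 + y² - 2*y)
L(U) = (6 + U)/(-4 + U² - 2*U) (L(U) = (6 + U)/((-2 + U² - 2*U) - 2) = (6 + U)/(-4 + U² - 2*U))
(401 + L(N))² = (401 + (6 - 7)/(-4 + (-7)² - 2*(-7)))² = (401 - 1/(-4 + 49 + 14))² = (401 - 1/59)² = (23658/59)² = 559700964/3481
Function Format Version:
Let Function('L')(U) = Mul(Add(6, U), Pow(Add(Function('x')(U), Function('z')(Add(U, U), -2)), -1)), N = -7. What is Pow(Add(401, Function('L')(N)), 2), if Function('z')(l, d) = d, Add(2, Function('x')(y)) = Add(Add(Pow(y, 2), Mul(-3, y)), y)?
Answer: Rational(559700964, 3481) ≈ 1.6079e+5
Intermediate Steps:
Function('x')(y) = Add(-2, Pow(y, 2), Mul(-2, y)) (Function('x')(y) = Add(-2, Add(Add(Pow(y, 2), Mul(-3, y)), y)) = Add(-2, Add(Pow(y, 2), Mul(-2, y))) = Add(-2, Pow(y, 2), Mul(-2, y)))
Function('L')(U) = Mul(Pow(Add(-4, Pow(U, 2), Mul(-2, U)), -1), Add(6, U)) (Function('L')(U) = Mul(Add(6, U), Pow(Add(Add(-2, Pow(U, 2), Mul(-2, U)), -2), -1)) = Mul(Add(6, U), Pow(Add(-4, Pow(U, 2), Mul(-2, U)), -1)) = Mul(Pow(Add(-4, Pow(U, 2), Mul(-2, U)), -1), Add(6, U)))
Pow(Add(401, Function('L')(N)), 2) = Pow(Add(401, Mul(Pow(Add(-4, Pow(-7, 2), Mul(-2, -7)), -1), Add(6, -7))), 2) = Pow(Add(401, Mul(Pow(Add(-4, 49, 14), -1), -1)), 2) = Pow(Add(401, Mul(Pow(59, -1), -1)), 2) = Pow(Add(401, Mul(Rational(1, 59), -1)), 2) = Pow(Add(401, Rational(-1, 59)), 2) = Pow(Rational(23658, 59), 2) = Rational(559700964, 3481)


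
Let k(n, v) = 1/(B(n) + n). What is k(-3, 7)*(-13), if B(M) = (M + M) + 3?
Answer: 13/6 ≈ 2.1667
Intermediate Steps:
B(M) = 3 + 2*M (B(M) = 2*M + 3 = 3 + 2*M)
k(n, v) = 1/(3 + 3*n) (k(n, v) = 1/((3 + 2*n) + n) = 1/(3 + 3*n))
k(-3, 7)*(-13) = (1/(3*(1 - 3)))*(-13) = ((⅓)/(-2))*(-13) = ((⅓)*(-½))*(-13) = -⅙*(-13) = 13/6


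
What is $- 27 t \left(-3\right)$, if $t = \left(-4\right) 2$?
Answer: $-648$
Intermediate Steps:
$t = -8$
$- 27 t \left(-3\right) = \left(-27\right) \left(-8\right) \left(-3\right) = 216 \left(-3\right) = -648$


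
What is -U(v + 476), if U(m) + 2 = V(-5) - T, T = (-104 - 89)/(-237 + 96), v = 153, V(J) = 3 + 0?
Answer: 52/141 ≈ 0.36879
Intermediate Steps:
V(J) = 3
T = 193/141 (T = -193/(-141) = -193*(-1/141) = 193/141 ≈ 1.3688)
U(m) = -52/141 (U(m) = -2 + (3 - 1*193/141) = -2 + (3 - 193/141) = -2 + 230/141 = -52/141)
-U(v + 476) = -1*(-52/141) = 52/141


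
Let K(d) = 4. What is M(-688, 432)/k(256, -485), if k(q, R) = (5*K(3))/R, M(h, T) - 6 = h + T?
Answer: 12125/2 ≈ 6062.5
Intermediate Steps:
M(h, T) = 6 + T + h (M(h, T) = 6 + (h + T) = 6 + (T + h) = 6 + T + h)
k(q, R) = 20/R (k(q, R) = (5*4)/R = 20/R)
M(-688, 432)/k(256, -485) = (6 + 432 - 688)/((20/(-485))) = -250/(20*(-1/485)) = -250/(-4/97) = -250*(-97/4) = 12125/2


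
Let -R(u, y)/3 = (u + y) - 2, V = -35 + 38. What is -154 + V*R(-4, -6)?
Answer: -46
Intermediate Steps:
V = 3
R(u, y) = 6 - 3*u - 3*y (R(u, y) = -3*((u + y) - 2) = -3*(-2 + u + y) = 6 - 3*u - 3*y)
-154 + V*R(-4, -6) = -154 + 3*(6 - 3*(-4) - 3*(-6)) = -154 + 3*(6 + 12 + 18) = -154 + 3*36 = -154 + 108 = -46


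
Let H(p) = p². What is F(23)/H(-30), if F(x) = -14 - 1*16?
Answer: -1/30 ≈ -0.033333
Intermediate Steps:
F(x) = -30 (F(x) = -14 - 16 = -30)
F(23)/H(-30) = -30/((-30)²) = -30/900 = -30*1/900 = -1/30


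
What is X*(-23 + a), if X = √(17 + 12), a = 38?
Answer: 15*√29 ≈ 80.777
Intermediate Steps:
X = √29 ≈ 5.3852
X*(-23 + a) = √29*(-23 + 38) = √29*15 = 15*√29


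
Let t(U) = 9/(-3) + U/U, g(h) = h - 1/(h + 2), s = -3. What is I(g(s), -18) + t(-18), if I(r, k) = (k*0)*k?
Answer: -2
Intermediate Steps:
g(h) = h - 1/(2 + h)
I(r, k) = 0 (I(r, k) = 0*k = 0)
t(U) = -2 (t(U) = 9*(-1/3) + 1 = -3 + 1 = -2)
I(g(s), -18) + t(-18) = 0 - 2 = -2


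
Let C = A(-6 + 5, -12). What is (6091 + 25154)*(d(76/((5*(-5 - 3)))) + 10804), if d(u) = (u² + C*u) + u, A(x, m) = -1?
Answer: 6753675489/20 ≈ 3.3768e+8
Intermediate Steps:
C = -1
d(u) = u² (d(u) = (u² - u) + u = u²)
(6091 + 25154)*(d(76/((5*(-5 - 3)))) + 10804) = (6091 + 25154)*((76/((5*(-5 - 3))))² + 10804) = 31245*((76/((5*(-8))))² + 10804) = 31245*((76/(-40))² + 10804) = 31245*((76*(-1/40))² + 10804) = 31245*((-19/10)² + 10804) = 31245*(361/100 + 10804) = 31245*(1080761/100) = 6753675489/20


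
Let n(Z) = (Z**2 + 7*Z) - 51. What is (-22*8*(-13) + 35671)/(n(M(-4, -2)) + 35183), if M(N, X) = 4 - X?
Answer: 37959/35210 ≈ 1.0781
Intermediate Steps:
n(Z) = -51 + Z**2 + 7*Z
(-22*8*(-13) + 35671)/(n(M(-4, -2)) + 35183) = (-22*8*(-13) + 35671)/((-51 + (4 - 1*(-2))**2 + 7*(4 - 1*(-2))) + 35183) = (-176*(-13) + 35671)/((-51 + (4 + 2)**2 + 7*(4 + 2)) + 35183) = (2288 + 35671)/((-51 + 6**2 + 7*6) + 35183) = 37959/((-51 + 36 + 42) + 35183) = 37959/(27 + 35183) = 37959/35210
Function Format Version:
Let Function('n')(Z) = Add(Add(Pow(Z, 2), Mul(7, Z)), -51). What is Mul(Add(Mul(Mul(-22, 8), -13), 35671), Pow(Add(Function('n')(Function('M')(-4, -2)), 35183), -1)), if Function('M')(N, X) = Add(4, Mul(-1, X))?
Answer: Rational(37959, 35210) ≈ 1.0781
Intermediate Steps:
Function('n')(Z) = Add(-51, Pow(Z, 2), Mul(7, Z))
Mul(Add(Mul(Mul(-22, 8), -13), 35671), Pow(Add(Function('n')(Function('M')(-4, -2)), 35183), -1)) = Mul(Add(Mul(Mul(-22, 8), -13), 35671), Pow(Add(Add(-51, Pow(Add(4, Mul(-1, -2)), 2), Mul(7, Add(4, Mul(-1, -2)))), 35183), -1)) = Mul(Add(Mul(-176, -13), 35671), Pow(Add(Add(-51, Pow(Add(4, 2), 2), Mul(7, Add(4, 2))), 35183), -1)) = Mul(Add(2288, 35671), Pow(Add(Add(-51, Pow(6, 2), Mul(7, 6)), 35183), -1)) = Mul(37959, Pow(Add(Add(-51, 36, 42), 35183), -1)) = Mul(37959, Pow(Add(27, 35183), -1)) = Mul(37959, Pow(35210, -1)) = Mul(37959, Rational(1, 35210)) = Rational(37959, 35210)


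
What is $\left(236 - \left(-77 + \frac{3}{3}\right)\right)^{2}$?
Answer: $97344$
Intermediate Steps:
$\left(236 - \left(-77 + \frac{3}{3}\right)\right)^{2} = \left(236 + \left(\left(-3\right) \frac{1}{3} + 77\right)\right)^{2} = \left(236 + \left(-1 + 77\right)\right)^{2} = \left(236 + 76\right)^{2} = 312^{2} = 97344$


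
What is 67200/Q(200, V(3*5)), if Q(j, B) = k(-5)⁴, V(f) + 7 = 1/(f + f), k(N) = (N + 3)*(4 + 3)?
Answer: 600/343 ≈ 1.7493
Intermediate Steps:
k(N) = 21 + 7*N (k(N) = (3 + N)*7 = 21 + 7*N)
V(f) = -7 + 1/(2*f) (V(f) = -7 + 1/(f + f) = -7 + 1/(2*f))
Q(j, B) = 38416 (Q(j, B) = (21 + 7*(-5))⁴ = (21 - 35)⁴ = (-14)⁴ = 38416)
67200/Q(200, V(3*5)) = 67200/38416 = 67200*(1/38416) = 600/343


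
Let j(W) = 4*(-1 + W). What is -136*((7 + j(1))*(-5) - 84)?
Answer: 16184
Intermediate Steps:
j(W) = -4 + 4*W
-136*((7 + j(1))*(-5) - 84) = -136*((7 + (-4 + 4*1))*(-5) - 84) = -136*((7 + (-4 + 4))*(-5) - 84) = -136*((7 + 0)*(-5) - 84) = -136*(7*(-5) - 84) = -136*(-35 - 84) = -136*(-119) = 16184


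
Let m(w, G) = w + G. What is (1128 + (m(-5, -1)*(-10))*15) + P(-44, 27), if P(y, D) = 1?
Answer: 2029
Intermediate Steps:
m(w, G) = G + w
(1128 + (m(-5, -1)*(-10))*15) + P(-44, 27) = (1128 + ((-1 - 5)*(-10))*15) + 1 = (1128 - 6*(-10)*15) + 1 = (1128 + 60*15) + 1 = (1128 + 900) + 1 = 2028 + 1 = 2029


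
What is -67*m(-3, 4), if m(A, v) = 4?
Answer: -268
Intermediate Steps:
-67*m(-3, 4) = -67*4 = -268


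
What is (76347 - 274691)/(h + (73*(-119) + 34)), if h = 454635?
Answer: -99172/222991 ≈ -0.44474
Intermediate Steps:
(76347 - 274691)/(h + (73*(-119) + 34)) = (76347 - 274691)/(454635 + (73*(-119) + 34)) = -198344/(454635 + (-8687 + 34)) = -198344/(454635 - 8653) = -198344/445982 = -198344*1/445982 = -99172/222991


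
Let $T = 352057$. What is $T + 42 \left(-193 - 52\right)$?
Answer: $341767$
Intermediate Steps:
$T + 42 \left(-193 - 52\right) = 352057 + 42 \left(-193 - 52\right) = 352057 + 42 \left(-245\right) = 352057 - 10290 = 341767$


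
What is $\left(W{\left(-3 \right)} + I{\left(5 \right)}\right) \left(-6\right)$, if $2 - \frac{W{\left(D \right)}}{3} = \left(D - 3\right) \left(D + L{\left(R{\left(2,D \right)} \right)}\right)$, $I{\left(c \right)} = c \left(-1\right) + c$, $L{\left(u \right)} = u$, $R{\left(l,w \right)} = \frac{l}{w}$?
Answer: $360$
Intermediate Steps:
$I{\left(c \right)} = 0$ ($I{\left(c \right)} = - c + c = 0$)
$W{\left(D \right)} = 6 - 3 \left(-3 + D\right) \left(D + \frac{2}{D}\right)$ ($W{\left(D \right)} = 6 - 3 \left(D - 3\right) \left(D + \frac{2}{D}\right) = 6 - 3 \left(-3 + D\right) \left(D + \frac{2}{D}\right)$)
$\left(W{\left(-3 \right)} + I{\left(5 \right)}\right) \left(-6\right) = \left(\frac{3 \left(6 + \left(-3\right)^{2} \left(3 - -3\right)\right)}{-3} + 0\right) \left(-6\right) = \left(3 \left(- \frac{1}{3}\right) \left(6 + 9 \left(3 + 3\right)\right) + 0\right) \left(-6\right) = \left(3 \left(- \frac{1}{3}\right) \left(6 + 9 \cdot 6\right) + 0\right) \left(-6\right) = \left(3 \left(- \frac{1}{3}\right) \left(6 + 54\right) + 0\right) \left(-6\right) = \left(3 \left(- \frac{1}{3}\right) 60 + 0\right) \left(-6\right) = \left(-60 + 0\right) \left(-6\right) = \left(-60\right) \left(-6\right) = 360$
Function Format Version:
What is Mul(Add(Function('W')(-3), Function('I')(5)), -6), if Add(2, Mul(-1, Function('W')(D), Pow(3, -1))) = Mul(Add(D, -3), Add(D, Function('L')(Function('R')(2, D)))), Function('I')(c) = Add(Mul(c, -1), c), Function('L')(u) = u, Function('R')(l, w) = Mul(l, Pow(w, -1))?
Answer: 360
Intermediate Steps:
Function('I')(c) = 0 (Function('I')(c) = Add(Mul(-1, c), c) = 0)
Function('W')(D) = Add(6, Mul(-3, Add(-3, D), Add(D, Mul(2, Pow(D, -1))))) (Function('W')(D) = Add(6, Mul(-3, Mul(Add(D, -3), Add(D, Mul(2, Pow(D, -1)))))) = Add(6, Mul(-3, Mul(Add(-3, D), Add(D, Mul(2, Pow(D, -1)))))) = Add(6, Mul(-3, Add(-3, D), Add(D, Mul(2, Pow(D, -1))))))
Mul(Add(Function('W')(-3), Function('I')(5)), -6) = Mul(Add(Mul(3, Pow(-3, -1), Add(6, Mul(Pow(-3, 2), Add(3, Mul(-1, -3))))), 0), -6) = Mul(Add(Mul(3, Rational(-1, 3), Add(6, Mul(9, Add(3, 3)))), 0), -6) = Mul(Add(Mul(3, Rational(-1, 3), Add(6, Mul(9, 6))), 0), -6) = Mul(Add(Mul(3, Rational(-1, 3), Add(6, 54)), 0), -6) = Mul(Add(Mul(3, Rational(-1, 3), 60), 0), -6) = Mul(Add(-60, 0), -6) = Mul(-60, -6) = 360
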